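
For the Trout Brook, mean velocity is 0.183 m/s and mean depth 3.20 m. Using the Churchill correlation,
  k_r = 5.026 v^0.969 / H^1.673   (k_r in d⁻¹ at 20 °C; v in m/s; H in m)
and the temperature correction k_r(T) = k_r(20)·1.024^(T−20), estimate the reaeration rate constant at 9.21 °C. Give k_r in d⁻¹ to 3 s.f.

k_r ≈ 0.107 d⁻¹

k_r(20) = 5.026 × 0.183^0.969 / 3.20^1.673 = 5.026 × 0.1929 / 7.000 = 0.1385 d⁻¹.
k_r(9.21) = 0.1385 × 1.024^(9.21−20) = 0.1385 × 0.7742 = 0.1072 d⁻¹.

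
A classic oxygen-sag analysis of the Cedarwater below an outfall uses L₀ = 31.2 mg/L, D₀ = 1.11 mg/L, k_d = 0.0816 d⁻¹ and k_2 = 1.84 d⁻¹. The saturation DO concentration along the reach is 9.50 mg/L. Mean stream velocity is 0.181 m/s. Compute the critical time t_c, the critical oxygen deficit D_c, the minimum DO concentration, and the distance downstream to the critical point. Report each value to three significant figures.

With k_2/k_d = 22.55 and 1 − D₀(k_2−k_d)/(k_d L₀) = 0.2334,
t_c = ln(22.55 × 0.2334) / (1.84 − 0.0816) = ln(5.262) / 1.758 = 1.660/1.758 = 0.9443 d.
D_c = (k_d/k_2) L₀ e^(−k_d t_c) = (0.0816/1.84) × 31.2 × e^(−0.0816×0.9443) = 0.04435 × 31.2 × 0.9258 = 1.281 mg/L.
Minimum DO = C_s − D_c = 9.50 − 1.281 = 8.219 mg/L.
x_c = v t_c = 0.181 m/s × 0.9443 d × 86400 s/d = 14770 m ≈ 14.8 km.

t_c ≈ 0.944 d; D_c ≈ 1.28 mg/L; min DO ≈ 8.22 mg/L; x_c ≈ 14.8 km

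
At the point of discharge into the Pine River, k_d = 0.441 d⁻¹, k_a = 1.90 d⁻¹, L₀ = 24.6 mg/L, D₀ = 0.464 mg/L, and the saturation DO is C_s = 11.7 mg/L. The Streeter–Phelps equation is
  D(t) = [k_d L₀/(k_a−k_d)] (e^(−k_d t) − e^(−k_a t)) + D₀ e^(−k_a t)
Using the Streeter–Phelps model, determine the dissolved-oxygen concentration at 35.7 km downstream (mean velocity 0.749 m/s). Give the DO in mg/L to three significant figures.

DO ≈ 8.31 mg/L

Travel time t = x/v = 35.7 km / (0.749 m/s) = 35700 m / 0.749 m/s = 47660 s = 0.5517 d.
k_d L₀/(k_a−k_d) = 0.441×24.6/(1.90−0.441) = 10.85/1.459 = 7.436 mg/L.
e^(−k_d t) = e^(−0.441×0.5517) = 0.7840; e^(−k_a t) = e^(−1.90×0.5517) = 0.3506.
D = 7.436 × (0.7840 − 0.3506) + 0.464 × 0.3506 = 3.223 + 0.1627 = 3.386 mg/L.
DO = C_s − D = 11.7 − 3.386 = 8.314 mg/L.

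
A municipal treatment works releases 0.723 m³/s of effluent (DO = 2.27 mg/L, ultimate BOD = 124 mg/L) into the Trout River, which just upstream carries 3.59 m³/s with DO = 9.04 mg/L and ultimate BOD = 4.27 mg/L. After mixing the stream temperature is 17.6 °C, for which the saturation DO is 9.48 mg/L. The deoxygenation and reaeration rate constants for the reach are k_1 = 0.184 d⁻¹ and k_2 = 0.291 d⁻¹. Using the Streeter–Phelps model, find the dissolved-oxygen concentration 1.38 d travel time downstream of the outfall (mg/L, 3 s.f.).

Mixed DO = (3.59×9.04 + 0.723×2.27)/(3.59+0.723) = 34.09/4.313 = 7.905 mg/L.
Mixed L₀ = (3.59×4.27 + 0.723×124)/(4.313) = 105.0/4.313 = 24.34 mg/L.
Initial deficit D₀ = C_s − DO₀ = 9.48 − 7.905 = 1.575 mg/L.
D(1.38) = [0.184×24.34/(0.291−0.184)](e^(−0.184×1.38) − e^(−0.291×1.38)) + 1.575 e^(−0.291×1.38)
= 41.86 × (0.7758 − 0.6693) + 1.575 × 0.6693 = 5.511 mg/L.
DO = 9.48 − 5.511 = 3.969 mg/L.

DO ≈ 3.97 mg/L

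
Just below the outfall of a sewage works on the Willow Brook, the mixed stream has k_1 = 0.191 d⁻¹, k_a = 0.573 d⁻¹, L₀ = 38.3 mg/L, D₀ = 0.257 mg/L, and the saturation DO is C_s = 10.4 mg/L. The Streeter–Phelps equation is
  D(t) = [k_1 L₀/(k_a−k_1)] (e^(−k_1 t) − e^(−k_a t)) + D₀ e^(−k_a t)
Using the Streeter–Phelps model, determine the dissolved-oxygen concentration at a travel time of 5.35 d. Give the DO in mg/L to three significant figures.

DO ≈ 4.39 mg/L

k_1 L₀/(k_a−k_1) = 0.191×38.3/(0.573−0.191) = 7.315/0.3820 = 19.15 mg/L.
e^(−k_1 t) = e^(−0.191×5.350) = 0.3599; e^(−k_a t) = e^(−0.573×5.350) = 0.04663.
D = 19.15 × (0.3599 − 0.04663) + 0.257 × 0.04663 = 6.000 + 0.01198 = 6.012 mg/L.
DO = C_s − D = 10.4 − 6.012 = 4.388 mg/L.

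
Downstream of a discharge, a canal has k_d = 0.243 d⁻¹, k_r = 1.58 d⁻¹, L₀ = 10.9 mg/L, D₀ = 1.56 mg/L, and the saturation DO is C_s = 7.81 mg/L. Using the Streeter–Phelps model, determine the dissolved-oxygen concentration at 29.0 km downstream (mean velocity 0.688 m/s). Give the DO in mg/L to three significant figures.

Travel time t = x/v = 29.0 km / (0.688 m/s) = 29000 m / 0.688 m/s = 42150 s = 0.4879 d.
k_d L₀/(k_r−k_d) = 0.243×10.9/(1.58−0.243) = 2.649/1.337 = 1.981 mg/L.
e^(−k_d t) = e^(−0.243×0.4879) = 0.8882; e^(−k_r t) = e^(−1.58×0.4879) = 0.4626.
D = 1.981 × (0.8882 − 0.4626) + 1.56 × 0.4626 = 0.8431 + 0.7217 = 1.565 mg/L.
DO = C_s − D = 7.81 − 1.565 = 6.245 mg/L.

DO ≈ 6.25 mg/L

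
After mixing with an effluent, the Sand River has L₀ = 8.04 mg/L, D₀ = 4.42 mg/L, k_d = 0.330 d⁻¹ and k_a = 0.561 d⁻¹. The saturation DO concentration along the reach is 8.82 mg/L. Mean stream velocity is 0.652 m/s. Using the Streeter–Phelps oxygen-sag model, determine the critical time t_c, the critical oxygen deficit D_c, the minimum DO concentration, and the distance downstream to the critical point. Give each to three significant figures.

t_c ≈ 0.194 d; D_c ≈ 4.44 mg/L; min DO ≈ 4.38 mg/L; x_c ≈ 10.9 km

t_c = [1/(k_a−k_d)] ln[(k_a/k_d)(1 − D₀(k_a−k_d)/(k_d L₀))]
= [1/(0.561−0.330)] ln[(0.561/0.330)(1 − 4.42×0.2310/(0.330×8.04))]
= (1/0.2310) ln[1.700 × 0.6152] = 4.329 × ln(1.046) = 4.329 × 0.04478 = 0.1938 d.
D_c = (k_d/k_a) L₀ e^(−k_d t_c) = (0.330/0.561) × 8.04 × e^(−0.330×0.1938) = 0.5882 × 8.04 × 0.9380 = 4.436 mg/L.
Minimum DO = C_s − D_c = 8.82 − 4.436 = 4.384 mg/L.
x_c = v t_c = 0.652 m/s × 0.1938 d × 86400 s/d = 10920 m ≈ 10.9 km.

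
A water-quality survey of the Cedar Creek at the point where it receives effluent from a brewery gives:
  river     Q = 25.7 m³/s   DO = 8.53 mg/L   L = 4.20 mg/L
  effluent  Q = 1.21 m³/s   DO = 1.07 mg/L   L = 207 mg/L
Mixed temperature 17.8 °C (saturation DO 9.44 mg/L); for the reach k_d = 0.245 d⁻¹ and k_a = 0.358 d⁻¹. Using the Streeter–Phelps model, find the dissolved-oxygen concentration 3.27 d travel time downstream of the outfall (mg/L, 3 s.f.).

Mixed DO = (25.7×8.53 + 1.21×1.07)/(25.7+1.21) = 220.5/26.91 = 8.195 mg/L.
Mixed L₀ = (25.7×4.20 + 1.21×207)/(26.91) = 358.4/26.91 = 13.32 mg/L.
Initial deficit D₀ = C_s − DO₀ = 9.44 − 8.195 = 1.245 mg/L.
D(3.27) = [0.245×13.32/(0.358−0.245)](e^(−0.245×3.27) − e^(−0.358×3.27)) + 1.245 e^(−0.358×3.27)
= 28.88 × (0.4488 − 0.3102) + 1.245 × 0.3102 = 4.390 mg/L.
DO = 9.44 − 4.390 = 5.050 mg/L.

DO ≈ 5.05 mg/L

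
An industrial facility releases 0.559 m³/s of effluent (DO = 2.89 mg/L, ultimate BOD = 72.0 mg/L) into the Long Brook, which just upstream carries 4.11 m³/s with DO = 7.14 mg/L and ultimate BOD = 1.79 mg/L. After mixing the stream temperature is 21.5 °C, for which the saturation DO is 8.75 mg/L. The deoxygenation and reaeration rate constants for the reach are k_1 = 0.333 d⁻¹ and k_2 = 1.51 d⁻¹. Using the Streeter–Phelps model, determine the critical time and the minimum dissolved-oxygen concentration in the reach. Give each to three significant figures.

Mixed DO = (4.11×7.14 + 0.559×2.89)/(4.11+0.559) = 30.96/4.669 = 6.631 mg/L.
Mixed L₀ = (4.11×1.79 + 0.559×72.0)/(4.669) = 47.60/4.669 = 10.20 mg/L.
Initial deficit D₀ = C_s − DO₀ = 8.75 − 6.631 = 2.119 mg/L.
t_c = (1/1.177) ln[(1.51/0.333)(1 − 2.119×1.177/(0.333×10.20))] = 0.8496 × ln(1.204) = 0.1576 d.
D_c = (0.333/1.51) × 10.20 × e^(−0.333×0.1576) = 0.2205 × 10.20 × 0.9489 = 2.134 mg/L.
Minimum DO = 8.75 − 2.134 = 6.616 mg/L.

t_c ≈ 0.158 d; minimum DO ≈ 6.62 mg/L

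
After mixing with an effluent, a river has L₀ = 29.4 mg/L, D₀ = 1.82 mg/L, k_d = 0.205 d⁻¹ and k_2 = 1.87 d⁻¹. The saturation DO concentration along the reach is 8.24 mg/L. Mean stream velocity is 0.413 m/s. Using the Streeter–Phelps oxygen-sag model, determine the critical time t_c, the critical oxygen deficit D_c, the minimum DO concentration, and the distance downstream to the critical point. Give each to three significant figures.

With k_2/k_d = 9.122 and 1 − D₀(k_2−k_d)/(k_d L₀) = 0.4972,
t_c = ln(9.122 × 0.4972) / (1.87 − 0.205) = ln(4.536) / 1.665 = 1.512/1.665 = 0.9081 d.
L(t_c) = L₀ e^(−k_d t_c) = 29.4 × 0.8301 = 24.41 mg/L, and at the critical point k_2 D_c = k_d L, so D_c = (0.205/1.87) × 24.41 = 2.676 mg/L.
Minimum DO = C_s − D_c = 8.24 − 2.676 = 5.564 mg/L.
x_c = v t_c = 0.413 m/s × 0.9081 d × 86400 s/d = 32400 m ≈ 32.4 km.

t_c ≈ 0.908 d; D_c ≈ 2.68 mg/L; min DO ≈ 5.56 mg/L; x_c ≈ 32.4 km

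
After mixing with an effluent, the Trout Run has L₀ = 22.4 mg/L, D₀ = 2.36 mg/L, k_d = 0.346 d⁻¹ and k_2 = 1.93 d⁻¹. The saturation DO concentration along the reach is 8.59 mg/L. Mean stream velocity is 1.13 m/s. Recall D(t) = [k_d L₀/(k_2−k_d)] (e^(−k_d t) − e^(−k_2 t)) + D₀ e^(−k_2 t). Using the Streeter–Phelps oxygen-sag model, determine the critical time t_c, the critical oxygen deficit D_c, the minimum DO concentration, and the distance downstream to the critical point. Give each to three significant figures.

t_c = [1/(k_2−k_d)] ln[(k_2/k_d)(1 − D₀(k_2−k_d)/(k_d L₀))]
= [1/(1.93−0.346)] ln[(1.93/0.346)(1 − 2.36×1.584/(0.346×22.4))]
= (1/1.584) ln[5.578 × 0.5177] = 0.6313 × ln(2.888) = 0.6313 × 1.060 = 0.6695 d.
D_c = (k_d/k_2) L₀ e^(−k_d t_c) = (0.346/1.93) × 22.4 × e^(−0.346×0.6695) = 0.1793 × 22.4 × 0.7932 = 3.185 mg/L.
Minimum DO = C_s − D_c = 8.59 − 3.185 = 5.405 mg/L.
x_c = v t_c = 1.13 m/s × 0.6695 d × 86400 s/d = 65360 m ≈ 65.4 km.

t_c ≈ 0.669 d; D_c ≈ 3.19 mg/L; min DO ≈ 5.40 mg/L; x_c ≈ 65.4 km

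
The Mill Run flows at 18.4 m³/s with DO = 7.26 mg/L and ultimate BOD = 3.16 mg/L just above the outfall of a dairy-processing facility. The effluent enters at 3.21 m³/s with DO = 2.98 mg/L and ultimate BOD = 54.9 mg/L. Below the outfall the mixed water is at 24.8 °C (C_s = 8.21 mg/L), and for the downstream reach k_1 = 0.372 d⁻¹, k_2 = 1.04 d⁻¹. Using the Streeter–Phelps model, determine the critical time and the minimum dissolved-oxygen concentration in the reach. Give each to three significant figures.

t_c ≈ 1.08 d; minimum DO ≈ 5.62 mg/L

Mixed DO = (18.4×7.26 + 3.21×2.98)/(18.4+3.21) = 143.1/21.61 = 6.624 mg/L.
Mixed L₀ = (18.4×3.16 + 3.21×54.9)/(21.61) = 234.4/21.61 = 10.85 mg/L.
Initial deficit D₀ = C_s − DO₀ = 8.21 − 6.624 = 1.586 mg/L.
t_c = (1/0.6680) ln[(1.04/0.372)(1 − 1.586×0.6680/(0.372×10.85))] = 1.497 × ln(2.062) = 1.083 d.
D_c = (0.372/1.04) × 10.85 × e^(−0.372×1.083) = 0.3577 × 10.85 × 0.6684 = 2.593 mg/L.
Minimum DO = 8.21 − 2.593 = 5.617 mg/L.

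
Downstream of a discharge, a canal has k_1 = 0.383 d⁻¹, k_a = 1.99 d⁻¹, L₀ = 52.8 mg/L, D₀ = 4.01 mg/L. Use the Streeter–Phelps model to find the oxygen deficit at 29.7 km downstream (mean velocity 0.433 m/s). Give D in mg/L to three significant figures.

Travel time t = x/v = 29.7 km / (0.433 m/s) = 29700 m / 0.433 m/s = 68590 s = 0.7939 d.
k_1 L₀/(k_a−k_1) = 0.383×52.8/(1.99−0.383) = 20.22/1.607 = 12.58 mg/L.
e^(−k_1 t) = e^(−0.383×0.7939) = 0.7378; e^(−k_a t) = e^(−1.99×0.7939) = 0.2060.
D = 12.58 × (0.7378 − 0.2060) + 4.01 × 0.2060 = 6.692 + 0.8261 = 7.518 mg/L.

D ≈ 7.52 mg/L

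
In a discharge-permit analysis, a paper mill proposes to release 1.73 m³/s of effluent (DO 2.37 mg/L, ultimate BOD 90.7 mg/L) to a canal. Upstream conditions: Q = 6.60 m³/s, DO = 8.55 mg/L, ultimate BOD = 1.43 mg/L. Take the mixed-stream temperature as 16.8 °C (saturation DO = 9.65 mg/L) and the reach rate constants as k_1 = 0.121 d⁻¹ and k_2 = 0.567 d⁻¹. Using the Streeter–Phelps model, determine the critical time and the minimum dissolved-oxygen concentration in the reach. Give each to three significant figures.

t_c ≈ 2.16 d; minimum DO ≈ 6.37 mg/L

Mixed DO = (6.60×8.55 + 1.73×2.37)/(6.60+1.73) = 60.53/8.330 = 7.267 mg/L.
Mixed L₀ = (6.60×1.43 + 1.73×90.7)/(8.330) = 166.3/8.330 = 19.97 mg/L.
Initial deficit D₀ = C_s − DO₀ = 9.65 − 7.267 = 2.383 mg/L.
t_c = (1/0.4460) ln[(0.567/0.121)(1 − 2.383×0.4460/(0.121×19.97))] = 2.242 × ln(2.624) = 2.163 d.
D_c = (0.121/0.567) × 19.97 × e^(−0.121×2.163) = 0.2134 × 19.97 × 0.7697 = 3.280 mg/L.
Minimum DO = 9.65 − 3.280 = 6.370 mg/L.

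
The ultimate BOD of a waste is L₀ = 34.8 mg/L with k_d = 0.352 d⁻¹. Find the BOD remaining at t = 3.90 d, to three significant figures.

L ≈ 8.82 mg/L

L_t = L₀ e^(−k_d t) = 34.8 × e^(−0.352×3.90) = 34.8 × 0.2534 = 8.818 mg/L.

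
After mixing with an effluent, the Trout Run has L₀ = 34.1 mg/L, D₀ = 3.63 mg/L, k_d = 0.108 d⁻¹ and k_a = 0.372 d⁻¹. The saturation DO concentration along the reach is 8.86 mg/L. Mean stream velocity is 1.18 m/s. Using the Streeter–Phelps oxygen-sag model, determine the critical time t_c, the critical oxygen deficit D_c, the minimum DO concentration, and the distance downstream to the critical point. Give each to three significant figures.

At the critical point dD/dt = 0, so k_d L₀ e^(−k_d t) = k_a D. Substituting D(t) from the Streeter–Phelps equation and solving for t gives
t_c = ln[(k_a/k_d)(1 − D₀(k_a−k_d)/(k_d L₀))] / (k_a−k_d).
Here k_a−k_d = 0.2640 d⁻¹ and 1 − D₀(k_a−k_d)/(k_d L₀) = 1 − 3.63×0.2640/(0.108×34.1) = 0.7398, so
t_c = ln(3.444 × 0.7398) / 0.2640 = 0.9354 / 0.2640 = 3.543 d.
L(t_c) = L₀ e^(−k_d t_c) = 34.1 × 0.6821 = 23.26 mg/L, and at the critical point k_a D_c = k_d L, so D_c = (0.108/0.372) × 23.26 = 6.752 mg/L.
Minimum DO = C_s − D_c = 8.86 − 6.752 = 2.108 mg/L.
x_c = v t_c = 1.18 m/s × 3.543 d × 86400 s/d = 361200 m ≈ 361 km.

t_c ≈ 3.54 d; D_c ≈ 6.75 mg/L; min DO ≈ 2.11 mg/L; x_c ≈ 361 km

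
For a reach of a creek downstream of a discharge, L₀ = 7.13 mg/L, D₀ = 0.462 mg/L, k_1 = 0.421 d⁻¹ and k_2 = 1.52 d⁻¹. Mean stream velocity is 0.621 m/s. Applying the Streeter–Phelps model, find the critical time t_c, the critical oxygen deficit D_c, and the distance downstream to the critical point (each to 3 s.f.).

With k_2/k_1 = 3.610 and 1 − D₀(k_2−k_1)/(k_1 L₀) = 0.8309,
t_c = ln(3.610 × 0.8309) / (1.52 − 0.421) = ln(3.000) / 1.099 = 1.099/1.099 = 0.9996 d.
D_c = (k_1/k_2) L₀ e^(−k_1 t_c) = (0.421/1.52) × 7.13 × e^(−0.421×0.9996) = 0.2770 × 7.13 × 0.6565 = 1.296 mg/L.
x_c = v t_c = 0.621 m/s × 0.9996 d × 86400 s/d = 53630 m ≈ 53.6 km.

t_c ≈ 1.00 d; D_c ≈ 1.30 mg/L; x_c ≈ 53.6 km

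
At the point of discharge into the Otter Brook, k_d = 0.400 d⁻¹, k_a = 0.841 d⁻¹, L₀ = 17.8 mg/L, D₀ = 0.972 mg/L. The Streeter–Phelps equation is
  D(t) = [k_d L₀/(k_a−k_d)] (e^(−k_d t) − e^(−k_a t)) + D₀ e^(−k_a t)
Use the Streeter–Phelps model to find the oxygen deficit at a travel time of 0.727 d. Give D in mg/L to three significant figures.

D ≈ 3.84 mg/L

k_d L₀/(k_a−k_d) = 0.400×17.8/(0.841−0.400) = 7.120/0.4410 = 16.15 mg/L.
e^(−k_d t) = e^(−0.400×0.7270) = 0.7477; e^(−k_a t) = e^(−0.841×0.7270) = 0.5426.
D = 16.15 × (0.7477 − 0.5426) + 0.972 × 0.5426 = 3.311 + 0.5274 = 3.838 mg/L.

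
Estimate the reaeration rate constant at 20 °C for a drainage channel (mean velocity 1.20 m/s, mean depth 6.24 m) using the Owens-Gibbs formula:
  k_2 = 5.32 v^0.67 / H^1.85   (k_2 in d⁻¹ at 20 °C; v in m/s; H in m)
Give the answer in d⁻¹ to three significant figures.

k_2 ≈ 0.203 d⁻¹

k_2 = 5.32 × 1.20^0.67 / 6.24^1.85 = 5.32 × 1.130 / 29.59 = 0.2032 d⁻¹.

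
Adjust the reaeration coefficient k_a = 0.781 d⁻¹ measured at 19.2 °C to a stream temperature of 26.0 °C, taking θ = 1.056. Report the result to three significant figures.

k_a ≈ 1.13 d⁻¹

k_a(T₂) = k_a(T₁) · θ^(T₂−T₁) = 0.781 × 1.056^(26.0−19.2)
= 0.781 × 1.056^6.80 = 0.781 × 1.448 = 1.131 d⁻¹.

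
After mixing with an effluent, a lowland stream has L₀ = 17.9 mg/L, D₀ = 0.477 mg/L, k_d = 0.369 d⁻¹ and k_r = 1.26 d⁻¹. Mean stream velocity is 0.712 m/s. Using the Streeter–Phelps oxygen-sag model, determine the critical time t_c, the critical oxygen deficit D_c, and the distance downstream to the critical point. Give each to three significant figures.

t_c ≈ 1.30 d; D_c ≈ 3.24 mg/L; x_c ≈ 80.2 km

With k_r/k_d = 3.415 and 1 − D₀(k_r−k_d)/(k_d L₀) = 0.9357,
t_c = ln(3.415 × 0.9357) / (1.26 − 0.369) = ln(3.195) / 0.8910 = 1.162/0.8910 = 1.304 d.
L(t_c) = L₀ e^(−k_d t_c) = 17.9 × 0.6181 = 11.06 mg/L, and at the critical point k_r D_c = k_d L, so D_c = (0.369/1.26) × 11.06 = 3.240 mg/L.
x_c = v t_c = 0.712 m/s × 1.304 d × 86400 s/d = 80200 m ≈ 80.2 km.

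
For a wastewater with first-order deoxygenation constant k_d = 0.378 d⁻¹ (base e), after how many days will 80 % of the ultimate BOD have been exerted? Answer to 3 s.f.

y/L₀ = 1 − e^(−k_d t) = 0.80 ⇒ e^(−k_d t) = 0.200
t = −ln(0.200) / 0.378 = 1.609 / 0.378 = 4.258 d.

t ≈ 4.26 d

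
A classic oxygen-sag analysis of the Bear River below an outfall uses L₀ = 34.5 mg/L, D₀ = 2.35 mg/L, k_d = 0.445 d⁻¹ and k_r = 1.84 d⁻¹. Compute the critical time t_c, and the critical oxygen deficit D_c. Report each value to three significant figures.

t_c ≈ 0.845 d; D_c ≈ 5.73 mg/L

t_c = [1/(k_r−k_d)] ln[(k_r/k_d)(1 − D₀(k_r−k_d)/(k_d L₀))]
= [1/(1.84−0.445)] ln[(1.84/0.445)(1 − 2.35×1.395/(0.445×34.5))]
= (1/1.395) ln[4.135 × 0.7865] = 0.7168 × ln(3.252) = 0.7168 × 1.179 = 0.8453 d.
L(t_c) = L₀ e^(−k_d t_c) = 34.5 × 0.6865 = 23.68 mg/L, and at the critical point k_r D_c = k_d L, so D_c = (0.445/1.84) × 23.68 = 5.728 mg/L.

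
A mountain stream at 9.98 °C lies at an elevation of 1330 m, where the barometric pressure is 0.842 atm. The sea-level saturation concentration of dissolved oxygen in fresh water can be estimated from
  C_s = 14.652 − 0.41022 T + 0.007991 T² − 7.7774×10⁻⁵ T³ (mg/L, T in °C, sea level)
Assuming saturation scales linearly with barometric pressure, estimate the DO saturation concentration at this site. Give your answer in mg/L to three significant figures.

At sea level: C_s = 14.652 − 0.41022×9.98 + 0.007991×9.98² − 7.7774×10⁻⁵×9.98³ = 11.28 mg/L.
Pressure correction: C_s' = 11.28 × 0.842 = 9.495 mg/L.

C_s ≈ 9.49 mg/L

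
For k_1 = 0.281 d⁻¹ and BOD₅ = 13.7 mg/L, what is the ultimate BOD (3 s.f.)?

BOD₅ = L₀(1 − e^(−5k_1)) ⇒ L₀ = BOD₅ / (1 − e^(−5×0.281))
= 13.7 / (1 − 0.2454) = 13.7 / 0.7546 = 18.15 mg/L.

L₀ ≈ 18.2 mg/L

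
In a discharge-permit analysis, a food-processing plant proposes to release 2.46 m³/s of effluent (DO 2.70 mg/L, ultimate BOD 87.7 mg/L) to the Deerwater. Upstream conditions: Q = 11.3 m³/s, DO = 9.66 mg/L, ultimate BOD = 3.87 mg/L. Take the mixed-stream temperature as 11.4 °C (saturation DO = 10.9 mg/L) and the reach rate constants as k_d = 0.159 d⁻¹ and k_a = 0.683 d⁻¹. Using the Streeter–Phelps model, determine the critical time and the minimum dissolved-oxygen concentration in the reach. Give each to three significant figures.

t_c ≈ 1.69 d; minimum DO ≈ 7.55 mg/L

Mixed DO = (11.3×9.66 + 2.46×2.70)/(11.3+2.46) = 115.8/13.76 = 8.416 mg/L.
Mixed L₀ = (11.3×3.87 + 2.46×87.7)/(13.76) = 259.5/13.76 = 18.86 mg/L.
Initial deficit D₀ = C_s − DO₀ = 10.9 − 8.416 = 2.484 mg/L.
t_c = (1/0.5240) ln[(0.683/0.159)(1 − 2.484×0.5240/(0.159×18.86))] = 1.908 × ln(2.431) = 1.695 d.
D_c = (0.159/0.683) × 18.86 × e^(−0.159×1.695) = 0.2328 × 18.86 × 0.7638 = 3.353 mg/L.
Minimum DO = 10.9 − 3.353 = 7.547 mg/L.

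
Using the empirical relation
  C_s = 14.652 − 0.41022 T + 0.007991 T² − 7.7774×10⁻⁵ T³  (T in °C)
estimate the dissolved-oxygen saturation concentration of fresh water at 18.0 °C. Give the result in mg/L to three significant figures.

C_s ≈ 9.40 mg/L

C_s = 14.652 − 0.41022×18.0 + 0.007991×18.0² − 7.7774×10⁻⁵×18.0³ = 9.404 mg/L.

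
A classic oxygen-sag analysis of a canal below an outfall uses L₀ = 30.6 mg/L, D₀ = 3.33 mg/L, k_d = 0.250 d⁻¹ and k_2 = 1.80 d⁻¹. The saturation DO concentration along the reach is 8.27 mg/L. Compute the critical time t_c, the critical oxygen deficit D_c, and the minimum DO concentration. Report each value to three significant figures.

t_c ≈ 0.549 d; D_c ≈ 3.70 mg/L; min DO ≈ 4.57 mg/L

t_c = [1/(k_2−k_d)] ln[(k_2/k_d)(1 − D₀(k_2−k_d)/(k_d L₀))]
= [1/(1.80−0.250)] ln[(1.80/0.250)(1 − 3.33×1.550/(0.250×30.6))]
= (1/1.550) ln[7.200 × 0.3253] = 0.6452 × ln(2.342) = 0.6452 × 0.8511 = 0.5491 d.
D_c = (k_d/k_2) L₀ e^(−k_d t_c) = (0.250/1.80) × 30.6 × e^(−0.250×0.5491) = 0.1389 × 30.6 × 0.8717 = 3.705 mg/L.
Minimum DO = C_s − D_c = 8.27 − 3.705 = 4.565 mg/L.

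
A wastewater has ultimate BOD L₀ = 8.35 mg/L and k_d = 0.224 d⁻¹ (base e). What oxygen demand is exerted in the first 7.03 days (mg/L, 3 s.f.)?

y ≈ 6.62 mg/L

y_t = L₀(1 − e^(−k_d t)) = 8.35 × (1 − e^(−0.224×7.03))
= 8.35 × (1 − 0.2071) = 8.35 × 0.7929 = 6.621 mg/L.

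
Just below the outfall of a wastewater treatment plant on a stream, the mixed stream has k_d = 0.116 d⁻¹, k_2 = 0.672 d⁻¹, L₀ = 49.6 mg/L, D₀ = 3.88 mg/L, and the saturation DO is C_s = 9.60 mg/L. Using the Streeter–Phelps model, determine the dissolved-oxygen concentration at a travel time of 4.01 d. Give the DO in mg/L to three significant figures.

DO ≈ 3.54 mg/L

k_d L₀/(k_2−k_d) = 0.116×49.6/(0.672−0.116) = 5.754/0.5560 = 10.35 mg/L.
e^(−k_d t) = e^(−0.116×4.010) = 0.6280; e^(−k_2 t) = e^(−0.672×4.010) = 0.06756.
D = 10.35 × (0.6280 − 0.06756) + 3.88 × 0.06756 = 5.800 + 0.2621 = 6.062 mg/L.
DO = C_s − D = 9.60 − 6.062 = 3.538 mg/L.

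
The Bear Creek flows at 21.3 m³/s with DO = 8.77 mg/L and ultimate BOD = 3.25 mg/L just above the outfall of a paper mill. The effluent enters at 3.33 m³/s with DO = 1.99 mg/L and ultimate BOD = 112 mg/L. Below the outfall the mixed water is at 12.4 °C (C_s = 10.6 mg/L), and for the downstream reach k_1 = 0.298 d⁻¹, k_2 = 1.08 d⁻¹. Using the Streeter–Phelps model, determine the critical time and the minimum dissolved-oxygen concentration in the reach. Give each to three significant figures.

Mixed DO = (21.3×8.77 + 3.33×1.99)/(21.3+3.33) = 193.4/24.63 = 7.853 mg/L.
Mixed L₀ = (21.3×3.25 + 3.33×112)/(24.63) = 442.2/24.63 = 17.95 mg/L.
Initial deficit D₀ = C_s − DO₀ = 10.6 − 7.853 = 2.747 mg/L.
t_c = (1/0.7820) ln[(1.08/0.298)(1 − 2.747×0.7820/(0.298×17.95))] = 1.279 × ln(2.169) = 0.9902 d.
D_c = (0.298/1.08) × 17.95 × e^(−0.298×0.9902) = 0.2759 × 17.95 × 0.7445 = 3.688 mg/L.
Minimum DO = 10.6 − 3.688 = 6.912 mg/L.

t_c ≈ 0.990 d; minimum DO ≈ 6.91 mg/L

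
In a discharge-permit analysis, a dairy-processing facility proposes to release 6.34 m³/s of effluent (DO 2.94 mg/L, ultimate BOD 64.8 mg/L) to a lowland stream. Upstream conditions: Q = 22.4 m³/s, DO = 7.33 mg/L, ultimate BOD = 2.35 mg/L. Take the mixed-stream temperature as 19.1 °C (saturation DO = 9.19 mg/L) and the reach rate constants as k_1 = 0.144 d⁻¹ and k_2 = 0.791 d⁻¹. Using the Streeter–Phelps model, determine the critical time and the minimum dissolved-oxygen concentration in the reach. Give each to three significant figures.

t_c ≈ 0.235 d; minimum DO ≈ 6.35 mg/L

Mixed DO = (22.4×7.33 + 6.34×2.94)/(22.4+6.34) = 182.8/28.74 = 6.362 mg/L.
Mixed L₀ = (22.4×2.35 + 6.34×64.8)/(28.74) = 463.5/28.74 = 16.13 mg/L.
Initial deficit D₀ = C_s − DO₀ = 9.19 − 6.362 = 2.828 mg/L.
t_c = (1/0.6470) ln[(0.791/0.144)(1 − 2.828×0.6470/(0.144×16.13))] = 1.546 × ln(1.164) = 0.2351 d.
D_c = (0.144/0.791) × 16.13 × e^(−0.144×0.2351) = 0.1820 × 16.13 × 0.9667 = 2.838 mg/L.
Minimum DO = 9.19 − 2.838 = 6.352 mg/L.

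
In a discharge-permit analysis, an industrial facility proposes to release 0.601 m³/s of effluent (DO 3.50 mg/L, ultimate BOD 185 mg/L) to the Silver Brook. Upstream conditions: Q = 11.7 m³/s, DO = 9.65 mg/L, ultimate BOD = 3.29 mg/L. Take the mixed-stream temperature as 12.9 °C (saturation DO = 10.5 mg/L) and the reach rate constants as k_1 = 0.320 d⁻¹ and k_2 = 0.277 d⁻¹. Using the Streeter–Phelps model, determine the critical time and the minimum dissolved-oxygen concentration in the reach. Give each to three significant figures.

t_c ≈ 3.06 d; minimum DO ≈ 5.22 mg/L

Mixed DO = (11.7×9.65 + 0.601×3.50)/(11.7+0.601) = 115.0/12.30 = 9.350 mg/L.
Mixed L₀ = (11.7×3.29 + 0.601×185)/(12.30) = 149.7/12.30 = 12.17 mg/L.
Initial deficit D₀ = C_s − DO₀ = 10.5 − 9.350 = 1.150 mg/L.
t_c = (1/-0.04300) ln[(0.277/0.320)(1 − 1.150×-0.04300/(0.320×12.17))] = -23.26 × ln(0.8766) = 3.062 d.
D_c = (0.320/0.277) × 12.17 × e^(−0.320×3.062) = 1.155 × 12.17 × 0.3753 = 5.276 mg/L.
Minimum DO = 10.5 − 5.276 = 5.224 mg/L.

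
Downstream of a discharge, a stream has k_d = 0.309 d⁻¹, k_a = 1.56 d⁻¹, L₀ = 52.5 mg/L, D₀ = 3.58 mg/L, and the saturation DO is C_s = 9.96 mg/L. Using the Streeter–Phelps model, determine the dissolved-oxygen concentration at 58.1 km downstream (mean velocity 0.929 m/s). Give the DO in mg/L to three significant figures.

DO ≈ 2.63 mg/L

Travel time t = x/v = 58.1 km / (0.929 m/s) = 58100 m / 0.929 m/s = 62540 s = 0.7238 d.
k_d L₀/(k_a−k_d) = 0.309×52.5/(1.56−0.309) = 16.22/1.251 = 12.97 mg/L.
e^(−k_d t) = e^(−0.309×0.7238) = 0.7996; e^(−k_a t) = e^(−1.56×0.7238) = 0.3233.
D = 12.97 × (0.7996 − 0.3233) + 3.58 × 0.3233 = 6.176 + 1.157 = 7.334 mg/L.
DO = C_s − D = 9.96 − 7.334 = 2.626 mg/L.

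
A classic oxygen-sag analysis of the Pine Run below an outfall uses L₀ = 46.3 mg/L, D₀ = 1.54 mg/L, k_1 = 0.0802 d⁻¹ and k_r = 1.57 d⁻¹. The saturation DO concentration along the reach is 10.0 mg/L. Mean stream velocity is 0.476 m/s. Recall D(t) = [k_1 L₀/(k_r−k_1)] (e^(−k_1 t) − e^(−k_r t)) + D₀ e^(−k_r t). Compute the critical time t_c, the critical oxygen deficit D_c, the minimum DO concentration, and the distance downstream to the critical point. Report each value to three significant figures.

With k_r/k_1 = 19.58 and 1 − D₀(k_r−k_1)/(k_1 L₀) = 0.3821,
t_c = ln(19.58 × 0.3821) / (1.57 − 0.0802) = ln(7.481) / 1.490 = 2.012/1.490 = 1.351 d.
D_c = (k_1/k_r) L₀ e^(−k_1 t_c) = (0.0802/1.57) × 46.3 × e^(−0.0802×1.351) = 0.05108 × 46.3 × 0.8973 = 2.122 mg/L.
Minimum DO = C_s − D_c = 10.0 − 2.122 = 7.878 mg/L.
x_c = v t_c = 0.476 m/s × 1.351 d × 86400 s/d = 55550 m ≈ 55.6 km.

t_c ≈ 1.35 d; D_c ≈ 2.12 mg/L; min DO ≈ 7.88 mg/L; x_c ≈ 55.6 km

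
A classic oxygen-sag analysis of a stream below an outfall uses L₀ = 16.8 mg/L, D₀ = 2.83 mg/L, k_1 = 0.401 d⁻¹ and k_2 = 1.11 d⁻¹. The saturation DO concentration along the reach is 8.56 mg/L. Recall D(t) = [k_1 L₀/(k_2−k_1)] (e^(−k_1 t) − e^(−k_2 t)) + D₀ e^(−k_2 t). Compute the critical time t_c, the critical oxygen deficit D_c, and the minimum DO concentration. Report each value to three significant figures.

t_c ≈ 0.937 d; D_c ≈ 4.17 mg/L; min DO ≈ 4.39 mg/L

With k_2/k_1 = 2.768 and 1 − D₀(k_2−k_1)/(k_1 L₀) = 0.7022,
t_c = ln(2.768 × 0.7022) / (1.11 − 0.401) = ln(1.944) / 0.7090 = 0.6646/0.7090 = 0.9373 d.
L(t_c) = L₀ e^(−k_1 t_c) = 16.8 × 0.6867 = 11.54 mg/L, and at the critical point k_2 D_c = k_1 L, so D_c = (0.401/1.11) × 11.54 = 4.168 mg/L.
Minimum DO = C_s − D_c = 8.56 − 4.168 = 4.392 mg/L.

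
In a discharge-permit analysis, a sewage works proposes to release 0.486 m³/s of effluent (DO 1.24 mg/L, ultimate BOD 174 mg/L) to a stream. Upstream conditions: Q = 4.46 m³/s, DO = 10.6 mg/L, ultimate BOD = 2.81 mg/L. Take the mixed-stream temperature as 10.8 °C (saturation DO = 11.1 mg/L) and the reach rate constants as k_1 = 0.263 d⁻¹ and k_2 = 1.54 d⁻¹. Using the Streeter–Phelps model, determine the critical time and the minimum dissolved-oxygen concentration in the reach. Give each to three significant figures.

t_c ≈ 1.05 d; minimum DO ≈ 8.55 mg/L

Mixed DO = (4.46×10.6 + 0.486×1.24)/(4.46+0.486) = 47.88/4.946 = 9.680 mg/L.
Mixed L₀ = (4.46×2.81 + 0.486×174)/(4.946) = 97.10/4.946 = 19.63 mg/L.
Initial deficit D₀ = C_s − DO₀ = 11.1 − 9.680 = 1.420 mg/L.
t_c = (1/1.277) ln[(1.54/0.263)(1 − 1.420×1.277/(0.263×19.63))] = 0.7831 × ln(3.799) = 1.045 d.
D_c = (0.263/1.54) × 19.63 × e^(−0.263×1.045) = 0.1708 × 19.63 × 0.7596 = 2.547 mg/L.
Minimum DO = 11.1 − 2.547 = 8.553 mg/L.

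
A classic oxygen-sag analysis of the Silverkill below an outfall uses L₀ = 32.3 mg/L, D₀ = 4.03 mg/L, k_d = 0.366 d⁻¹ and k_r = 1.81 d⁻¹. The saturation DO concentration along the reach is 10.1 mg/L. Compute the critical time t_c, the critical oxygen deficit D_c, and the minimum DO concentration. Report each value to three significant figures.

At the critical point dD/dt = 0, so k_d L₀ e^(−k_d t) = k_r D. Substituting D(t) from the Streeter–Phelps equation and solving for t gives
t_c = ln[(k_r/k_d)(1 − D₀(k_r−k_d)/(k_d L₀))] / (k_r−k_d).
Here k_r−k_d = 1.444 d⁻¹ and 1 − D₀(k_r−k_d)/(k_d L₀) = 1 − 4.03×1.444/(0.366×32.3) = 0.5077, so
t_c = ln(4.945 × 0.5077) / 1.444 = 0.9207 / 1.444 = 0.6376 d.
D_c = (k_d/k_r) L₀ e^(−k_d t_c) = (0.366/1.81) × 32.3 × e^(−0.366×0.6376) = 0.2022 × 32.3 × 0.7919 = 5.172 mg/L.
Minimum DO = C_s − D_c = 10.1 − 5.172 = 4.928 mg/L.

t_c ≈ 0.638 d; D_c ≈ 5.17 mg/L; min DO ≈ 4.93 mg/L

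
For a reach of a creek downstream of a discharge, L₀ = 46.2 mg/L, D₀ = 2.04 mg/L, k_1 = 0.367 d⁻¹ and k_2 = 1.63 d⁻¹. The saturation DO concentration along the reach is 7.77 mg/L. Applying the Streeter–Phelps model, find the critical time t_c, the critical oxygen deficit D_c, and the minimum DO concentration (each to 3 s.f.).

t_c ≈ 1.05 d; D_c ≈ 7.08 mg/L; min DO ≈ 0.694 mg/L

With k_2/k_1 = 4.441 and 1 − D₀(k_2−k_1)/(k_1 L₀) = 0.8480,
t_c = ln(4.441 × 0.8480) / (1.63 − 0.367) = ln(3.767) / 1.263 = 1.326/1.263 = 1.050 d.
L(t_c) = L₀ e^(−k_1 t_c) = 46.2 × 0.6802 = 31.43 mg/L, and at the critical point k_2 D_c = k_1 L, so D_c = (0.367/1.63) × 31.43 = 7.076 mg/L.
Minimum DO = C_s − D_c = 7.77 − 7.076 = 0.6944 mg/L.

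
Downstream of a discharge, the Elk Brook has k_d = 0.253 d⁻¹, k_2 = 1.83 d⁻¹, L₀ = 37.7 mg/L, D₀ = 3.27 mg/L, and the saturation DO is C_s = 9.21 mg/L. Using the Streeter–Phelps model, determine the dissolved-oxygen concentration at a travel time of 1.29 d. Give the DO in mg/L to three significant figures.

DO ≈ 5.11 mg/L

k_d L₀/(k_2−k_d) = 0.253×37.7/(1.83−0.253) = 9.538/1.577 = 6.048 mg/L.
e^(−k_d t) = e^(−0.253×1.290) = 0.7215; e^(−k_2 t) = e^(−1.83×1.290) = 0.09435.
D = 6.048 × (0.7215 − 0.09435) + 3.27 × 0.09435 = 3.793 + 0.3085 = 4.102 mg/L.
DO = C_s − D = 9.21 − 4.102 = 5.108 mg/L.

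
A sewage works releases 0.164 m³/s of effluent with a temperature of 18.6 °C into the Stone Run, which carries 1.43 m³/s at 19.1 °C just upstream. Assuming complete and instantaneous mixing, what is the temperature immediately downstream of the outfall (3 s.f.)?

19.0 °C

Flow-weighted mixing: C = (Q_r C_r + Q_w C_w)/(Q_r + Q_w)
= (1.43×19.1 + 0.164×18.6)/(1.43 + 0.164) = 30.36/1.594 = 19.05 °C.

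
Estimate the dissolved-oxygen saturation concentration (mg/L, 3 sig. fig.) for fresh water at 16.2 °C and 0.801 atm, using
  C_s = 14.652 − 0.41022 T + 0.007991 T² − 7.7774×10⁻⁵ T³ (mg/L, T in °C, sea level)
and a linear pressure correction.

C_s ≈ 7.83 mg/L

At sea level: C_s = 14.652 − 0.41022×16.2 + 0.007991×16.2² − 7.7774×10⁻⁵×16.2³ = 9.773 mg/L.
Pressure correction: C_s' = 9.773 × 0.801 = 7.828 mg/L.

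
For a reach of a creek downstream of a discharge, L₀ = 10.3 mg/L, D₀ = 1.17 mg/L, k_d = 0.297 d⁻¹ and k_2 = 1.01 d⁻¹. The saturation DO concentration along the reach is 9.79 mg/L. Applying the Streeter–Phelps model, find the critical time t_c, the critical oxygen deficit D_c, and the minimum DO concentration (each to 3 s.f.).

t_c ≈ 1.27 d; D_c ≈ 2.08 mg/L; min DO ≈ 7.71 mg/L

With k_2/k_d = 3.401 and 1 − D₀(k_2−k_d)/(k_d L₀) = 0.7273,
t_c = ln(3.401 × 0.7273) / (1.01 − 0.297) = ln(2.473) / 0.7130 = 0.9056/0.7130 = 1.270 d.
D_c = (k_d/k_2) L₀ e^(−k_d t_c) = (0.297/1.01) × 10.3 × e^(−0.297×1.270) = 0.2941 × 10.3 × 0.6858 = 2.077 mg/L.
Minimum DO = C_s − D_c = 9.79 − 2.077 = 7.713 mg/L.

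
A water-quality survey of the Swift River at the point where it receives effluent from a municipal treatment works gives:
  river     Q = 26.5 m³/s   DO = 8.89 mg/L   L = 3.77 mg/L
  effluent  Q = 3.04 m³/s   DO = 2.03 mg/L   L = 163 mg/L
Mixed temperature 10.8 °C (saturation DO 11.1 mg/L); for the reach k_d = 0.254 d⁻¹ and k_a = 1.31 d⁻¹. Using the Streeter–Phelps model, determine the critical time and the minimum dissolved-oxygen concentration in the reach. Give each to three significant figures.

t_c ≈ 0.682 d; minimum DO ≈ 7.81 mg/L

Mixed DO = (26.5×8.89 + 3.04×2.03)/(26.5+3.04) = 241.8/29.54 = 8.184 mg/L.
Mixed L₀ = (26.5×3.77 + 3.04×163)/(29.54) = 595.4/29.54 = 20.16 mg/L.
Initial deficit D₀ = C_s − DO₀ = 11.1 − 8.184 = 2.916 mg/L.
t_c = (1/1.056) ln[(1.31/0.254)(1 − 2.916×1.056/(0.254×20.16))] = 0.9470 × ln(2.056) = 0.6823 d.
D_c = (0.254/1.31) × 20.16 × e^(−0.254×0.6823) = 0.1939 × 20.16 × 0.8409 = 3.286 mg/L.
Minimum DO = 11.1 − 3.286 = 7.814 mg/L.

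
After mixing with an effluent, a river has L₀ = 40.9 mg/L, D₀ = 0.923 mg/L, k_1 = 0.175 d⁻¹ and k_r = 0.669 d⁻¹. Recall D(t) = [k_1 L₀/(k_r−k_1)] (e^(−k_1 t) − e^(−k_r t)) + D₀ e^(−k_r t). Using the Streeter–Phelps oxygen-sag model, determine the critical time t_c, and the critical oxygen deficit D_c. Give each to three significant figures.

At the critical point dD/dt = 0, so k_1 L₀ e^(−k_1 t) = k_r D. Substituting D(t) from the Streeter–Phelps equation and solving for t gives
t_c = ln[(k_r/k_1)(1 − D₀(k_r−k_1)/(k_1 L₀))] / (k_r−k_1).
Here k_r−k_1 = 0.4940 d⁻¹ and 1 − D₀(k_r−k_1)/(k_1 L₀) = 1 − 0.923×0.4940/(0.175×40.9) = 0.9363, so
t_c = ln(3.823 × 0.9363) / 0.4940 = 1.275 / 0.4940 = 2.581 d.
L(t_c) = L₀ e^(−k_1 t_c) = 40.9 × 0.6365 = 26.03 mg/L, and at the critical point k_r D_c = k_1 L, so D_c = (0.175/0.669) × 26.03 = 6.810 mg/L.

t_c ≈ 2.58 d; D_c ≈ 6.81 mg/L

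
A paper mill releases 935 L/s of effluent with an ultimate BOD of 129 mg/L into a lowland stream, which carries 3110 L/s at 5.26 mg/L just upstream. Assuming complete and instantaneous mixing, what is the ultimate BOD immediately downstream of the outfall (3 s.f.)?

Flow-weighted mixing: C = (Q_r C_r + Q_w C_w)/(Q_r + Q_w)
= (3110×5.26 + 935×129)/(3110 + 935) = 137000/4045 = 33.86 mg/L.

33.9 mg/L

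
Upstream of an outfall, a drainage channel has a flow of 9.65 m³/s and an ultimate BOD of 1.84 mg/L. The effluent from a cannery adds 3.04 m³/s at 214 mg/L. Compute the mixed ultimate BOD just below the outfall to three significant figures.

Flow-weighted mixing: C = (Q_r C_r + Q_w C_w)/(Q_r + Q_w)
= (9.65×1.84 + 3.04×214)/(9.65 + 3.04) = 668.3/12.69 = 52.66 mg/L.

52.7 mg/L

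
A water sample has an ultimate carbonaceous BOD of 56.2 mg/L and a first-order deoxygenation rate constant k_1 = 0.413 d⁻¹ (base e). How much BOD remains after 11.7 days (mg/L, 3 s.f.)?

L ≈ 0.448 mg/L

L_t = L₀ e^(−k_1 t) = 56.2 × e^(−0.413×11.7) = 56.2 × 0.007970 = 0.4479 mg/L.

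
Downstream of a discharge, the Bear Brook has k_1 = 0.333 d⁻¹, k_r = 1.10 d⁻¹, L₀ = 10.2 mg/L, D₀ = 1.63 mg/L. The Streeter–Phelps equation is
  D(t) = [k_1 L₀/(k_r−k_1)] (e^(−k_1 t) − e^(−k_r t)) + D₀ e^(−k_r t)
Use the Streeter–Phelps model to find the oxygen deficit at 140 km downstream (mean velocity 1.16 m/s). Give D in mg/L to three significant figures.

D ≈ 2.18 mg/L

Travel time t = x/v = 140 km / (1.16 m/s) = 140000 m / 1.16 m/s = 120700 s = 1.397 d.
k_1 L₀/(k_r−k_1) = 0.333×10.2/(1.10−0.333) = 3.397/0.7670 = 4.428 mg/L.
e^(−k_1 t) = e^(−0.333×1.397) = 0.6280; e^(−k_r t) = e^(−1.10×1.397) = 0.2151.
D = 4.428 × (0.6280 − 0.2151) + 1.63 × 0.2151 = 1.829 + 0.3506 = 2.179 mg/L.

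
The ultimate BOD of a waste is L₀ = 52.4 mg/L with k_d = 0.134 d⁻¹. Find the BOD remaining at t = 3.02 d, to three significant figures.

L_t = L₀ e^(−k_d t) = 52.4 × e^(−0.134×3.02) = 52.4 × 0.6672 = 34.96 mg/L.

L ≈ 35.0 mg/L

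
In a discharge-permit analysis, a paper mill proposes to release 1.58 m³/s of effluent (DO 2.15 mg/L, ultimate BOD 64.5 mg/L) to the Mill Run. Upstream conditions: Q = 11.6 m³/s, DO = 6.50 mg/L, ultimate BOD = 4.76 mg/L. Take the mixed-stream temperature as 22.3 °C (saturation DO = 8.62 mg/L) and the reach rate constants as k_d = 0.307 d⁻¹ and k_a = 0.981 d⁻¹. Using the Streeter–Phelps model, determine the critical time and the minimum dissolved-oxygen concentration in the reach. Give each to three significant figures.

t_c ≈ 0.735 d; minimum DO ≈ 5.64 mg/L

Mixed DO = (11.6×6.50 + 1.58×2.15)/(11.6+1.58) = 78.80/13.18 = 5.979 mg/L.
Mixed L₀ = (11.6×4.76 + 1.58×64.5)/(13.18) = 157.1/13.18 = 11.92 mg/L.
Initial deficit D₀ = C_s − DO₀ = 8.62 − 5.979 = 2.641 mg/L.
t_c = (1/0.6740) ln[(0.981/0.307)(1 − 2.641×0.6740/(0.307×11.92))] = 1.484 × ln(1.641) = 0.7349 d.
D_c = (0.307/0.981) × 11.92 × e^(−0.307×0.7349) = 0.3129 × 11.92 × 0.7980 = 2.977 mg/L.
Minimum DO = 8.62 − 2.977 = 5.643 mg/L.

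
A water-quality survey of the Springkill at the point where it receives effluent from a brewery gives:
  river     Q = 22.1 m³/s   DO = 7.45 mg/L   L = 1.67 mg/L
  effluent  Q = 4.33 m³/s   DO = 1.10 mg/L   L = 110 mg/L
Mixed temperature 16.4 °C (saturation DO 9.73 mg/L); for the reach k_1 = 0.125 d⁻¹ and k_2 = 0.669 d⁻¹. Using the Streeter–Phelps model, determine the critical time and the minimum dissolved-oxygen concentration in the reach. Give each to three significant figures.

t_c ≈ 0.578 d; minimum DO ≈ 6.35 mg/L

Mixed DO = (22.1×7.45 + 4.33×1.10)/(22.1+4.33) = 169.4/26.43 = 6.410 mg/L.
Mixed L₀ = (22.1×1.67 + 4.33×110)/(26.43) = 513.2/26.43 = 19.42 mg/L.
Initial deficit D₀ = C_s − DO₀ = 9.73 − 6.410 = 3.320 mg/L.
t_c = (1/0.5440) ln[(0.669/0.125)(1 − 3.320×0.5440/(0.125×19.42))] = 1.838 × ln(1.369) = 0.5776 d.
D_c = (0.125/0.669) × 19.42 × e^(−0.125×0.5776) = 0.1868 × 19.42 × 0.9303 = 3.375 mg/L.
Minimum DO = 9.73 − 3.375 = 6.355 mg/L.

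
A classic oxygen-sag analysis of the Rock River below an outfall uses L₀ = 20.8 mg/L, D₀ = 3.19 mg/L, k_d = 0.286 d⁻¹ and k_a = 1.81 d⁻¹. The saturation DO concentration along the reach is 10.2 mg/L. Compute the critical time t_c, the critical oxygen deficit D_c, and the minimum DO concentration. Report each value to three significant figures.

t_c = [1/(k_a−k_d)] ln[(k_a/k_d)(1 − D₀(k_a−k_d)/(k_d L₀))]
= [1/(1.81−0.286)] ln[(1.81/0.286)(1 − 3.19×1.524/(0.286×20.8))]
= (1/1.524) ln[6.329 × 0.1828] = 0.6562 × ln(1.157) = 0.6562 × 0.1455 = 0.09550 d.
D_c = (k_d/k_a) L₀ e^(−k_d t_c) = (0.286/1.81) × 20.8 × e^(−0.286×0.09550) = 0.1580 × 20.8 × 0.9731 = 3.198 mg/L.
Minimum DO = C_s − D_c = 10.2 − 3.198 = 7.002 mg/L.

t_c ≈ 0.0955 d; D_c ≈ 3.20 mg/L; min DO ≈ 7.00 mg/L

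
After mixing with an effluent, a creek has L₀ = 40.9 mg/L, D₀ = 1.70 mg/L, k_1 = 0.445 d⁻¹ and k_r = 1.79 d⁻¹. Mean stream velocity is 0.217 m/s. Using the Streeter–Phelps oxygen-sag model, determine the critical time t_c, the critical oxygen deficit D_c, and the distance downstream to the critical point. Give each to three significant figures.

t_c ≈ 0.935 d; D_c ≈ 6.71 mg/L; x_c ≈ 17.5 km

With k_r/k_1 = 4.022 and 1 − D₀(k_r−k_1)/(k_1 L₀) = 0.8744,
t_c = ln(4.022 × 0.8744) / (1.79 − 0.445) = ln(3.517) / 1.345 = 1.258/1.345 = 0.9351 d.
L(t_c) = L₀ e^(−k_1 t_c) = 40.9 × 0.6596 = 26.98 mg/L, and at the critical point k_r D_c = k_1 L, so D_c = (0.445/1.79) × 26.98 = 6.707 mg/L.
x_c = v t_c = 0.217 m/s × 0.9351 d × 86400 s/d = 17530 m ≈ 17.5 km.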